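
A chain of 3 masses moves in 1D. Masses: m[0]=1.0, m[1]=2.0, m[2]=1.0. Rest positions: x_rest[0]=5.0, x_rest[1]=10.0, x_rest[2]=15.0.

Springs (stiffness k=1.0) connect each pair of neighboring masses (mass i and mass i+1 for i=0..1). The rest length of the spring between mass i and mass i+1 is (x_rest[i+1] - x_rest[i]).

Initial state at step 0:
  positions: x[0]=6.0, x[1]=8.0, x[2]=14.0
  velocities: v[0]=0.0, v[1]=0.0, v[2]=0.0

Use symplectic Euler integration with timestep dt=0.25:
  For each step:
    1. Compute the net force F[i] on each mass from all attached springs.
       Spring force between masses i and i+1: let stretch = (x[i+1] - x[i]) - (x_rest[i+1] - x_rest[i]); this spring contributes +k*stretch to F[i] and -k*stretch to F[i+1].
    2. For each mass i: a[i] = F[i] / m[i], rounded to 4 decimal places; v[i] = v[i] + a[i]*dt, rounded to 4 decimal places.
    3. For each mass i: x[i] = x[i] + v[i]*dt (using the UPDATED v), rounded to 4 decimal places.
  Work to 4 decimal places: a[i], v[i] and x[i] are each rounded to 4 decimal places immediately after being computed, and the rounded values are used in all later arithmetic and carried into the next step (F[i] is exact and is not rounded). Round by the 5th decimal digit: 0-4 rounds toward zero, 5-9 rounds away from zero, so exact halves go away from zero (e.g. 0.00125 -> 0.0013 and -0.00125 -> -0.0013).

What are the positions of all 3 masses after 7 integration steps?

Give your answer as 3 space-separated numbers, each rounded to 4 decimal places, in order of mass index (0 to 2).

Answer: 2.7904 9.9032 13.4036

Derivation:
Step 0: x=[6.0000 8.0000 14.0000] v=[0.0000 0.0000 0.0000]
Step 1: x=[5.8125 8.1250 13.9375] v=[-0.7500 0.5000 -0.2500]
Step 2: x=[5.4570 8.3594 13.8242] v=[-1.4219 0.9375 -0.4531]
Step 3: x=[4.9704 8.6739 13.6819] v=[-1.9463 1.2578 -0.5693]
Step 4: x=[4.4028 9.0291 13.5391] v=[-2.2704 1.4209 -0.5713]
Step 5: x=[3.8119 9.3807 13.4269] v=[-2.3638 1.4064 -0.4488]
Step 6: x=[3.2565 9.6847 13.3743] v=[-2.2216 1.2161 -0.2104]
Step 7: x=[2.7904 9.9032 13.4036] v=[-1.8646 0.8738 0.1172]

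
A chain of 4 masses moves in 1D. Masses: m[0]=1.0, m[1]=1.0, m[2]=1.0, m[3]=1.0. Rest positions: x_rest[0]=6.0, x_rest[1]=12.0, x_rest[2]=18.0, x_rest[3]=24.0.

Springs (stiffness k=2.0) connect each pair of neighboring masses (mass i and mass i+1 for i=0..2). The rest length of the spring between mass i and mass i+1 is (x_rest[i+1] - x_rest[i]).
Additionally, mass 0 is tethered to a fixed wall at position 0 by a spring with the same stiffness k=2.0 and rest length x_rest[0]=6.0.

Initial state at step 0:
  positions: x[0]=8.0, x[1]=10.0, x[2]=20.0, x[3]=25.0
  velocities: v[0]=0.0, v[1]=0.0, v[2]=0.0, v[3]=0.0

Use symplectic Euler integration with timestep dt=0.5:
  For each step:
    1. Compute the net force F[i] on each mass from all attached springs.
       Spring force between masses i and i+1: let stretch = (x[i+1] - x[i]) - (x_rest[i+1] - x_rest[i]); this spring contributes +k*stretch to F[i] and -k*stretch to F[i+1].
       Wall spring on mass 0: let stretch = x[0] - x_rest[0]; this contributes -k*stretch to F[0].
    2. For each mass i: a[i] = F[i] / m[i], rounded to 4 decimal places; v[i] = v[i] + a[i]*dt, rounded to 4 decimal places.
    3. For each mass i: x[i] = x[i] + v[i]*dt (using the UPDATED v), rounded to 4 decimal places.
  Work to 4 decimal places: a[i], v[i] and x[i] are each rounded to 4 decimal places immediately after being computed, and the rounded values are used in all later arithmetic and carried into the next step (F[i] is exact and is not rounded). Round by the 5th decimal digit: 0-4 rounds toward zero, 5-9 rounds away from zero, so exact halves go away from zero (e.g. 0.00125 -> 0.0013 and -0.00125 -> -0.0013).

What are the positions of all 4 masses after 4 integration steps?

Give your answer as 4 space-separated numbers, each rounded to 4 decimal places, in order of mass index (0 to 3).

Answer: 8.5625 9.8750 20.3750 23.3750

Derivation:
Step 0: x=[8.0000 10.0000 20.0000 25.0000] v=[0.0000 0.0000 0.0000 0.0000]
Step 1: x=[5.0000 14.0000 17.5000 25.5000] v=[-6.0000 8.0000 -5.0000 1.0000]
Step 2: x=[4.0000 15.2500 17.2500 25.0000] v=[-2.0000 2.5000 -0.5000 -1.0000]
Step 3: x=[6.6250 11.8750 19.8750 23.6250] v=[5.2500 -6.7500 5.2500 -2.7500]
Step 4: x=[8.5625 9.8750 20.3750 23.3750] v=[3.8750 -4.0000 1.0000 -0.5000]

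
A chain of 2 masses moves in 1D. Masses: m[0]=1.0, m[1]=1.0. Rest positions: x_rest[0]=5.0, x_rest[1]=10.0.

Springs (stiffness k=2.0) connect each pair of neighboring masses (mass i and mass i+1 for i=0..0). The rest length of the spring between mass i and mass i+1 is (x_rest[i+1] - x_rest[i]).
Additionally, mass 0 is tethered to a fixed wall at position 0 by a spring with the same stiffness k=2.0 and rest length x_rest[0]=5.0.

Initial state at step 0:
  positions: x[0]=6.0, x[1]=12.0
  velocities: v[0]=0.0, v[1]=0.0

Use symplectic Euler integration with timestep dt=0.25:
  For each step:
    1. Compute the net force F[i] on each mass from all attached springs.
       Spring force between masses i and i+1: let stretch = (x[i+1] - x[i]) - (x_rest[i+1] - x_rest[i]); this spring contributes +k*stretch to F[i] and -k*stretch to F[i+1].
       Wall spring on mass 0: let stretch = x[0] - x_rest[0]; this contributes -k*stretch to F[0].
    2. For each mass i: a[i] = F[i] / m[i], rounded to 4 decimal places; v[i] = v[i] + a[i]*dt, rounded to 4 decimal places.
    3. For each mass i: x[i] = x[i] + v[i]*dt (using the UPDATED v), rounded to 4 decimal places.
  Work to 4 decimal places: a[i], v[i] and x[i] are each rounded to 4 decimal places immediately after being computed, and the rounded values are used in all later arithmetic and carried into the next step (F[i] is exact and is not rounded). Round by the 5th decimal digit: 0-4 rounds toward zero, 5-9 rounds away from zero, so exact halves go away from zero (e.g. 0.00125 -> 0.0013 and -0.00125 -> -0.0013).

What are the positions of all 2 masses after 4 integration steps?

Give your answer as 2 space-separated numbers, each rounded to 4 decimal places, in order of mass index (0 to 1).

Answer: 5.8047 10.9583

Derivation:
Step 0: x=[6.0000 12.0000] v=[0.0000 0.0000]
Step 1: x=[6.0000 11.8750] v=[0.0000 -0.5000]
Step 2: x=[5.9844 11.6406] v=[-0.0625 -0.9375]
Step 3: x=[5.9278 11.3242] v=[-0.2266 -1.2656]
Step 4: x=[5.8047 10.9583] v=[-0.4923 -1.4638]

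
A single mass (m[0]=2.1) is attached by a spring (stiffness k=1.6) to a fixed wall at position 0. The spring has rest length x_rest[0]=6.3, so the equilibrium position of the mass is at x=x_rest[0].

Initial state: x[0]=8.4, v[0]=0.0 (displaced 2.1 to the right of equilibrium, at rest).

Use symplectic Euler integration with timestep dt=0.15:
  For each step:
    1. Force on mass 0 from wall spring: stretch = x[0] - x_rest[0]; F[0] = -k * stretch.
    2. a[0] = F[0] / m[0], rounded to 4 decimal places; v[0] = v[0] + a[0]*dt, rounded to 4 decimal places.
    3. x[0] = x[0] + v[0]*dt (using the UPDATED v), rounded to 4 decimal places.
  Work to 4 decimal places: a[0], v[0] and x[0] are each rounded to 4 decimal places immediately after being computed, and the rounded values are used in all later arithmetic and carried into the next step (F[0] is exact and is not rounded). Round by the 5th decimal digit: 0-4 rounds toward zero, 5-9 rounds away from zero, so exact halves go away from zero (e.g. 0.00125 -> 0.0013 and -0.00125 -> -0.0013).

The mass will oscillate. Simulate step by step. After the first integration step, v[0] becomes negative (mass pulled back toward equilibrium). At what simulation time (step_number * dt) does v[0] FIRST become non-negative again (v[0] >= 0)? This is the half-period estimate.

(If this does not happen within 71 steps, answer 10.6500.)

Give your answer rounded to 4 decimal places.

Step 0: x=[8.4000] v=[0.0000]
Step 1: x=[8.3640] v=[-0.2400]
Step 2: x=[8.2926] v=[-0.4759]
Step 3: x=[8.1871] v=[-0.7036]
Step 4: x=[8.0492] v=[-0.9193]
Step 5: x=[7.8813] v=[-1.1192]
Step 6: x=[7.6863] v=[-1.2999]
Step 7: x=[7.4676] v=[-1.4583]
Step 8: x=[7.2288] v=[-1.5917]
Step 9: x=[6.9741] v=[-1.6979]
Step 10: x=[6.7079] v=[-1.7749]
Step 11: x=[6.4347] v=[-1.8215]
Step 12: x=[6.1592] v=[-1.8369]
Step 13: x=[5.8861] v=[-1.8208]
Step 14: x=[5.6201] v=[-1.7735]
Step 15: x=[5.3657] v=[-1.6958]
Step 16: x=[5.1274] v=[-1.5890]
Step 17: x=[4.9092] v=[-1.4550]
Step 18: x=[4.7148] v=[-1.2960]
Step 19: x=[4.5476] v=[-1.1148]
Step 20: x=[4.4104] v=[-0.9145]
Step 21: x=[4.3056] v=[-0.6985]
Step 22: x=[4.2350] v=[-0.4706]
Step 23: x=[4.1998] v=[-0.2346]
Step 24: x=[4.2006] v=[0.0054]
First v>=0 after going negative at step 24, time=3.6000

Answer: 3.6000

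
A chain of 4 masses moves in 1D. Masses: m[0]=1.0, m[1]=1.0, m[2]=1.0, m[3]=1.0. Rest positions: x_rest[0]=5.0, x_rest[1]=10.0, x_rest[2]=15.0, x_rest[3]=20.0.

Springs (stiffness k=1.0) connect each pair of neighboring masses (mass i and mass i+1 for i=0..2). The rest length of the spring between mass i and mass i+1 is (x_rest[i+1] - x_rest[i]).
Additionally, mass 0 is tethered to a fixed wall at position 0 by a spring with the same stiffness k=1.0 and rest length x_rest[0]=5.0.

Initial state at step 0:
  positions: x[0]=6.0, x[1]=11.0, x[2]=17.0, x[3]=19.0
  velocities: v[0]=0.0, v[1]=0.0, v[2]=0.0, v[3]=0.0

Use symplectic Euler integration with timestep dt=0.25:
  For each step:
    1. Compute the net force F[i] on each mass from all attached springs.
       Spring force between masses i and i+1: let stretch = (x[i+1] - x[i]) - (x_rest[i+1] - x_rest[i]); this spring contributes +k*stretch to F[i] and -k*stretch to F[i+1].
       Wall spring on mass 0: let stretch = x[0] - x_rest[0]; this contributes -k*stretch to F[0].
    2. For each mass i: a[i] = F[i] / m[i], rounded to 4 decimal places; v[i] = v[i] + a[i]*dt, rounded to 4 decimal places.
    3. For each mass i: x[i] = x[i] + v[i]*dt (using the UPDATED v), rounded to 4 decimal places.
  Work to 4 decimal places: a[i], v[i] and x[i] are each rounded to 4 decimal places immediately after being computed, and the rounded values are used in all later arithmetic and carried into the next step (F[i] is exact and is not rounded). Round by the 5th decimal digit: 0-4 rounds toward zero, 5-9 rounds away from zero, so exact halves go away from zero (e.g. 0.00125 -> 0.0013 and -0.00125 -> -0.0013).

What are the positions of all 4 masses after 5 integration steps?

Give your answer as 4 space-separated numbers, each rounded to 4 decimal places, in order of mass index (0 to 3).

Answer: 5.3911 11.1642 14.6475 20.9777

Derivation:
Step 0: x=[6.0000 11.0000 17.0000 19.0000] v=[0.0000 0.0000 0.0000 0.0000]
Step 1: x=[5.9375 11.0625 16.7500 19.1875] v=[-0.2500 0.2500 -1.0000 0.7500]
Step 2: x=[5.8242 11.1602 16.2969 19.5352] v=[-0.4531 0.3906 -1.8125 1.3906]
Step 3: x=[5.6804 11.2454 15.7251 19.9930] v=[-0.5752 0.3408 -2.2871 1.8310]
Step 4: x=[5.5294 11.2628 15.1401 20.4965] v=[-0.6041 0.0695 -2.3401 2.0140]
Step 5: x=[5.3911 11.1642 14.6475 20.9777] v=[-0.5531 -0.3945 -1.9703 1.9249]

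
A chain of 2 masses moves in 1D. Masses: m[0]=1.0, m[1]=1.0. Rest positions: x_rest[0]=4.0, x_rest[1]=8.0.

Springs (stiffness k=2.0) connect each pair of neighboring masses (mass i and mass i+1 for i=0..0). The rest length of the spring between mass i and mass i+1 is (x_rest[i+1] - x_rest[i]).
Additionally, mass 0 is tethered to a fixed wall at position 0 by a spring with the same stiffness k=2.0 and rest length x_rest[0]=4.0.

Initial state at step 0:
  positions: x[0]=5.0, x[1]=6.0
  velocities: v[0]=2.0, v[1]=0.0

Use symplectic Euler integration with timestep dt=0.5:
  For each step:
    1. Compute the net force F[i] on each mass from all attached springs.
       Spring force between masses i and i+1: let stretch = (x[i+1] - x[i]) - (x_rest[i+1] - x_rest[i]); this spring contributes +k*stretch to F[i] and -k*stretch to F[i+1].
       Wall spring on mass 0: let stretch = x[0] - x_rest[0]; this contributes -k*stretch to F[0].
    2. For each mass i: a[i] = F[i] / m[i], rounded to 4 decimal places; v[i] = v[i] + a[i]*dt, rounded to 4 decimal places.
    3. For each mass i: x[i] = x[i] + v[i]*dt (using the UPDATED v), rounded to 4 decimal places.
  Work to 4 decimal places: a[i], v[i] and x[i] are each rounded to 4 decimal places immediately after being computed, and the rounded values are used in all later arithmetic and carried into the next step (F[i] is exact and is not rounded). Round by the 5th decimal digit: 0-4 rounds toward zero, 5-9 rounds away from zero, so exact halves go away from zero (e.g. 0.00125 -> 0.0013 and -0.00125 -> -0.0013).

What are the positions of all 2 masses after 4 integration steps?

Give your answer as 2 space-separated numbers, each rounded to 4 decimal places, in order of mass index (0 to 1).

Answer: 5.5000 9.0625

Derivation:
Step 0: x=[5.0000 6.0000] v=[2.0000 0.0000]
Step 1: x=[4.0000 7.5000] v=[-2.0000 3.0000]
Step 2: x=[2.7500 9.2500] v=[-2.5000 3.5000]
Step 3: x=[3.3750 9.7500] v=[1.2500 1.0000]
Step 4: x=[5.5000 9.0625] v=[4.2500 -1.3750]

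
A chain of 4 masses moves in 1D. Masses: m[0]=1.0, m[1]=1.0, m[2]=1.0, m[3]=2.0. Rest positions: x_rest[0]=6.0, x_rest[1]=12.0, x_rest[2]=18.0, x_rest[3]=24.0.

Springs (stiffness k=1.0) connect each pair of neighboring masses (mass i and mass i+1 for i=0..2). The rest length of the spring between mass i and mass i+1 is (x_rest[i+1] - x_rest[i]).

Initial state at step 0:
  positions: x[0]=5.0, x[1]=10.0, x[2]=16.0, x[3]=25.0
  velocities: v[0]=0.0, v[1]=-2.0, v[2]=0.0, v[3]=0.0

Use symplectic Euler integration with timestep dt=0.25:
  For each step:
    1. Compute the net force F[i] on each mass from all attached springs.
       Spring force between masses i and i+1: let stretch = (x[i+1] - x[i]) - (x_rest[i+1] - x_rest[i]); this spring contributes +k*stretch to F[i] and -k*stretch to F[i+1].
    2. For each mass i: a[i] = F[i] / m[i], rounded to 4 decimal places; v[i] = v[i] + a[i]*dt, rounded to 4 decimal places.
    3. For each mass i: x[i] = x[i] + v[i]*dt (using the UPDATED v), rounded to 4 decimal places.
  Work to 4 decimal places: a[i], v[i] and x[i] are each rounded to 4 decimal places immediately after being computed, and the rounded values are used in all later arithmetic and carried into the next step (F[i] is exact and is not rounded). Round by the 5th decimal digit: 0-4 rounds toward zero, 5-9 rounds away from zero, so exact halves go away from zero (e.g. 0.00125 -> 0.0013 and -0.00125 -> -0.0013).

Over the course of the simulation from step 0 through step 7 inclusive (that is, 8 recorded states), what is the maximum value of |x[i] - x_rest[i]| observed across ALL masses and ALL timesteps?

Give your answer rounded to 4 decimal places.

Step 0: x=[5.0000 10.0000 16.0000 25.0000] v=[0.0000 -2.0000 0.0000 0.0000]
Step 1: x=[4.9375 9.5625 16.1875 24.9063] v=[-0.2500 -1.7500 0.7500 -0.3750]
Step 2: x=[4.7891 9.2500 16.5059 24.7276] v=[-0.5938 -1.2500 1.2735 -0.7149]
Step 3: x=[4.5445 9.1122 16.8847 24.4795] v=[-0.9786 -0.5513 1.5150 -0.9926]
Step 4: x=[4.2103 9.1747 17.2524 24.1815] v=[-1.3367 0.2499 1.4706 -1.1920]
Step 5: x=[3.8114 9.4318 17.5483 23.8545] v=[-1.5956 1.0282 1.1835 -1.3082]
Step 6: x=[3.3888 9.8449 17.7310 23.5179] v=[-1.6905 1.6522 0.7309 -1.3465]
Step 7: x=[2.9947 10.3473 17.7825 23.1879] v=[-1.5765 2.0097 0.2061 -1.3199]
Max displacement = 3.0053

Answer: 3.0053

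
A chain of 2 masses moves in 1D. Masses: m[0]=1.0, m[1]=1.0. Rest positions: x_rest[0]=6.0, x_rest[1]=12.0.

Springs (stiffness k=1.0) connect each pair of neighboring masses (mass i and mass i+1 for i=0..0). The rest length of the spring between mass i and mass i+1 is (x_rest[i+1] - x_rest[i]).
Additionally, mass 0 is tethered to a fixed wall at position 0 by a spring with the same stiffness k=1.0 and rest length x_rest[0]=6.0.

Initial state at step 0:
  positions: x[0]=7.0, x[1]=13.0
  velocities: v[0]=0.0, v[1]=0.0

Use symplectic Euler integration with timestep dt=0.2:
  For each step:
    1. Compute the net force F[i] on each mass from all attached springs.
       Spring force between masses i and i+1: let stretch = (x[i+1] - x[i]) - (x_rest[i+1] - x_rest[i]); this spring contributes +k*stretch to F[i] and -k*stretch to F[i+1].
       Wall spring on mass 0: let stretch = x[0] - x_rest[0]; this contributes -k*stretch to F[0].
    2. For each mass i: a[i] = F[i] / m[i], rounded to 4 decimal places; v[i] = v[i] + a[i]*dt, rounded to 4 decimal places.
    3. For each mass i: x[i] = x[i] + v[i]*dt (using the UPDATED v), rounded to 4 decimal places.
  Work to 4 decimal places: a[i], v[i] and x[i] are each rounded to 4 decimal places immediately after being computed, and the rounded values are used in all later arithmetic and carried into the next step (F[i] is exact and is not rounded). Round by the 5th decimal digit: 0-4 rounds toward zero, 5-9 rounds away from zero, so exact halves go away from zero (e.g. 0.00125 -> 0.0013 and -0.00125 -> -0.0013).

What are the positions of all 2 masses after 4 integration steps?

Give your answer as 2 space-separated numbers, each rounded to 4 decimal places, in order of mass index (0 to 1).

Step 0: x=[7.0000 13.0000] v=[0.0000 0.0000]
Step 1: x=[6.9600 13.0000] v=[-0.2000 0.0000]
Step 2: x=[6.8832 12.9984] v=[-0.3840 -0.0080]
Step 3: x=[6.7757 12.9922] v=[-0.5376 -0.0310]
Step 4: x=[6.6458 12.9773] v=[-0.6494 -0.0743]

Answer: 6.6458 12.9773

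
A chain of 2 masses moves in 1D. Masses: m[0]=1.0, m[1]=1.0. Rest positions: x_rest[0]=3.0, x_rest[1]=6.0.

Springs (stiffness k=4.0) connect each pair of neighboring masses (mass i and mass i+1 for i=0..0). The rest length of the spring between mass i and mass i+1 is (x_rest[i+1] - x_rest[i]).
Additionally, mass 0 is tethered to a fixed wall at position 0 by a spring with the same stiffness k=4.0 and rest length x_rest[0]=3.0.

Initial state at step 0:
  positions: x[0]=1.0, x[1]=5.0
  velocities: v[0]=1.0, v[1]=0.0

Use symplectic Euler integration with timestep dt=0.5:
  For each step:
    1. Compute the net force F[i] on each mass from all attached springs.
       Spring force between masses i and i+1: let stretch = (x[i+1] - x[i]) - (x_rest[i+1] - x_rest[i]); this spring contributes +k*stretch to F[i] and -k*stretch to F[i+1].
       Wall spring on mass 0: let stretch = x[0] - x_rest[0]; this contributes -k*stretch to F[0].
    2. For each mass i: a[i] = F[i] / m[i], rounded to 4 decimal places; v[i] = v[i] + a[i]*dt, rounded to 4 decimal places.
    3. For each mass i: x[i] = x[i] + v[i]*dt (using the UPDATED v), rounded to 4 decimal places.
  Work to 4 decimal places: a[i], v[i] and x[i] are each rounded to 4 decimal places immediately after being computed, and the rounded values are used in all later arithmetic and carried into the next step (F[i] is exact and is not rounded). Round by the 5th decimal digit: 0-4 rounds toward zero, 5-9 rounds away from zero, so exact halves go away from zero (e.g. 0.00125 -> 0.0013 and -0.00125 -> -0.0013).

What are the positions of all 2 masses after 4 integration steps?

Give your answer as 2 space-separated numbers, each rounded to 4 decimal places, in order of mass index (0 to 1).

Answer: 5.5000 7.0000

Derivation:
Step 0: x=[1.0000 5.0000] v=[1.0000 0.0000]
Step 1: x=[4.5000 4.0000] v=[7.0000 -2.0000]
Step 2: x=[3.0000 6.5000] v=[-3.0000 5.0000]
Step 3: x=[2.0000 8.5000] v=[-2.0000 4.0000]
Step 4: x=[5.5000 7.0000] v=[7.0000 -3.0000]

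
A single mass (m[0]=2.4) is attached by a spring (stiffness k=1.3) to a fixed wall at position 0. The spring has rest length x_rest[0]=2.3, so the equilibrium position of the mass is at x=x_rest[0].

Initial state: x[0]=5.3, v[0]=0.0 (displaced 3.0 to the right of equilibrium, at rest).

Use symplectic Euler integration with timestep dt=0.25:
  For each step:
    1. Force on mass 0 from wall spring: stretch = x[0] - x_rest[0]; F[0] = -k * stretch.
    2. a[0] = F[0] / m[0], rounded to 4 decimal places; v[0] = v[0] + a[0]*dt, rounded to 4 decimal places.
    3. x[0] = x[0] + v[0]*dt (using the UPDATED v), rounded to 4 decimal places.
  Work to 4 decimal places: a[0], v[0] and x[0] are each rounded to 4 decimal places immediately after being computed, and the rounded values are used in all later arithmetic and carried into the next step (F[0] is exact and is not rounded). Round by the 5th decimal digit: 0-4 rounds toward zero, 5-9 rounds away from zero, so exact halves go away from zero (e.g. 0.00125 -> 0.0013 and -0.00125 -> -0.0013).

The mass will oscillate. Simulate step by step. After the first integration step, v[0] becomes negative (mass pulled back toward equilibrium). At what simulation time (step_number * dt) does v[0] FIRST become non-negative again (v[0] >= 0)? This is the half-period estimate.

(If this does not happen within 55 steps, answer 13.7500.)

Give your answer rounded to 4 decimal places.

Step 0: x=[5.3000] v=[0.0000]
Step 1: x=[5.1984] v=[-0.4063]
Step 2: x=[4.9987] v=[-0.7988]
Step 3: x=[4.7076] v=[-1.1643]
Step 4: x=[4.3350] v=[-1.4903]
Step 5: x=[3.8935] v=[-1.7659]
Step 6: x=[3.3981] v=[-1.9817]
Step 7: x=[2.8655] v=[-2.1304]
Step 8: x=[2.3138] v=[-2.2070]
Step 9: x=[1.7616] v=[-2.2089]
Step 10: x=[1.2276] v=[-2.1360]
Step 11: x=[0.7299] v=[-1.9908]
Step 12: x=[0.2854] v=[-1.7782]
Step 13: x=[-0.0910] v=[-1.5054]
Step 14: x=[-0.3864] v=[-1.1816]
Step 15: x=[-0.5909] v=[-0.8178]
Step 16: x=[-0.6975] v=[-0.4263]
Step 17: x=[-0.7026] v=[-0.0204]
Step 18: x=[-0.6061] v=[0.3862]
First v>=0 after going negative at step 18, time=4.5000

Answer: 4.5000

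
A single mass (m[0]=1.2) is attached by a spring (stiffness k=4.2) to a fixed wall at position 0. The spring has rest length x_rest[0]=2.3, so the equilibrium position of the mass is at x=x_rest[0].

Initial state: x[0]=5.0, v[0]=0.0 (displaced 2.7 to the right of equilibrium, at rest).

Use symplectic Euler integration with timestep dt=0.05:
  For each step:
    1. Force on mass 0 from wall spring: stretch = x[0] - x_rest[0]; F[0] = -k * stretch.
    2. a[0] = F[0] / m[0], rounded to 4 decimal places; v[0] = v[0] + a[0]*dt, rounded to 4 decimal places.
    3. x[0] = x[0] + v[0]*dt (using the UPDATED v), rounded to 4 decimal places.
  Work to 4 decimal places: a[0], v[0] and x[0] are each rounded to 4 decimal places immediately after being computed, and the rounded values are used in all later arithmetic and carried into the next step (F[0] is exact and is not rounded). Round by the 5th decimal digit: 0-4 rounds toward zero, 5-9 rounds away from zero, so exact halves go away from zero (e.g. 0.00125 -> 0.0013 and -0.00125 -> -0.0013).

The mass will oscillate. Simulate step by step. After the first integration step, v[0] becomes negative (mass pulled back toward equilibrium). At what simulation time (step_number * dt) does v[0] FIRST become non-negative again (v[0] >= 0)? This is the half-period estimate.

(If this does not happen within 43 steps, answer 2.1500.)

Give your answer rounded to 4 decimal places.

Step 0: x=[5.0000] v=[0.0000]
Step 1: x=[4.9764] v=[-0.4725]
Step 2: x=[4.9294] v=[-0.9409]
Step 3: x=[4.8594] v=[-1.4010]
Step 4: x=[4.7670] v=[-1.8489]
Step 5: x=[4.6530] v=[-2.2806]
Step 6: x=[4.5184] v=[-2.6924]
Step 7: x=[4.3644] v=[-3.0806]
Step 8: x=[4.1923] v=[-3.4419]
Step 9: x=[4.0036] v=[-3.7731]
Step 10: x=[3.8000] v=[-4.0712]
Step 11: x=[3.5833] v=[-4.3337]
Step 12: x=[3.3554] v=[-4.5583]
Step 13: x=[3.1183] v=[-4.7430]
Step 14: x=[2.8740] v=[-4.8862]
Step 15: x=[2.6247] v=[-4.9867]
Step 16: x=[2.3725] v=[-5.0435]
Step 17: x=[2.1197] v=[-5.0562]
Step 18: x=[1.8685] v=[-5.0246]
Step 19: x=[1.6210] v=[-4.9491]
Step 20: x=[1.3795] v=[-4.8303]
Step 21: x=[1.1460] v=[-4.6692]
Step 22: x=[0.9226] v=[-4.4673]
Step 23: x=[0.7113] v=[-4.2263]
Step 24: x=[0.5139] v=[-3.9483]
Step 25: x=[0.3321] v=[-3.6357]
Step 26: x=[0.1675] v=[-3.2913]
Step 27: x=[0.0216] v=[-2.9181]
Step 28: x=[-0.1044] v=[-2.5194]
Step 29: x=[-0.2093] v=[-2.0986]
Step 30: x=[-0.2923] v=[-1.6595]
Step 31: x=[-0.3526] v=[-1.2058]
Step 32: x=[-0.3897] v=[-0.7416]
Step 33: x=[-0.4032] v=[-0.2709]
Step 34: x=[-0.3931] v=[0.2022]
First v>=0 after going negative at step 34, time=1.7000

Answer: 1.7000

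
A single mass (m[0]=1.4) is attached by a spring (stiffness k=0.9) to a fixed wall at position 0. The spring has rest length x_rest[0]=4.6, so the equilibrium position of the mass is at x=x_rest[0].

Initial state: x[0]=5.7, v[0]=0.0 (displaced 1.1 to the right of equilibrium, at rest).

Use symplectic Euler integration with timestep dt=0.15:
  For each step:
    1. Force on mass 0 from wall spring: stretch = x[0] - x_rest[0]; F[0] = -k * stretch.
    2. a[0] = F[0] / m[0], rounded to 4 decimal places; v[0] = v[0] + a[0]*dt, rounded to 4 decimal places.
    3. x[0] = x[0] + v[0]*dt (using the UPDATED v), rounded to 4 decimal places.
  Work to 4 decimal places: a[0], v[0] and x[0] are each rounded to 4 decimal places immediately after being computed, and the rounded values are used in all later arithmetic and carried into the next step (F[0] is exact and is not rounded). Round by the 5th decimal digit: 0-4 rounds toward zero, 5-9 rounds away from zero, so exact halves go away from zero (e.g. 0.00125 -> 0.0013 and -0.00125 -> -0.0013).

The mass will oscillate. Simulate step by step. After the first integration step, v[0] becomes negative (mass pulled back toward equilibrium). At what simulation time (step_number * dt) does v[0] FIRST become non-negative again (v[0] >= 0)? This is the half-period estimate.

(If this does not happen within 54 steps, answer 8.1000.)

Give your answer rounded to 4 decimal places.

Step 0: x=[5.7000] v=[0.0000]
Step 1: x=[5.6841] v=[-0.1061]
Step 2: x=[5.6525] v=[-0.2106]
Step 3: x=[5.6057] v=[-0.3121]
Step 4: x=[5.5443] v=[-0.4091]
Step 5: x=[5.4693] v=[-0.5002]
Step 6: x=[5.3817] v=[-0.5840]
Step 7: x=[5.2828] v=[-0.6594]
Step 8: x=[5.1740] v=[-0.7252]
Step 9: x=[5.0569] v=[-0.7806]
Step 10: x=[4.9332] v=[-0.8247]
Step 11: x=[4.8047] v=[-0.8568]
Step 12: x=[4.6732] v=[-0.8765]
Step 13: x=[4.5407] v=[-0.8836]
Step 14: x=[4.4090] v=[-0.8779]
Step 15: x=[4.2801] v=[-0.8595]
Step 16: x=[4.1558] v=[-0.8286]
Step 17: x=[4.0379] v=[-0.7858]
Step 18: x=[3.9282] v=[-0.7316]
Step 19: x=[3.8282] v=[-0.6668]
Step 20: x=[3.7393] v=[-0.5924]
Step 21: x=[3.6629] v=[-0.5094]
Step 22: x=[3.6001] v=[-0.4190]
Step 23: x=[3.5517] v=[-0.3226]
Step 24: x=[3.5185] v=[-0.2215]
Step 25: x=[3.5009] v=[-0.1172]
Step 26: x=[3.4992] v=[-0.0112]
Step 27: x=[3.5135] v=[0.0950]
First v>=0 after going negative at step 27, time=4.0500

Answer: 4.0500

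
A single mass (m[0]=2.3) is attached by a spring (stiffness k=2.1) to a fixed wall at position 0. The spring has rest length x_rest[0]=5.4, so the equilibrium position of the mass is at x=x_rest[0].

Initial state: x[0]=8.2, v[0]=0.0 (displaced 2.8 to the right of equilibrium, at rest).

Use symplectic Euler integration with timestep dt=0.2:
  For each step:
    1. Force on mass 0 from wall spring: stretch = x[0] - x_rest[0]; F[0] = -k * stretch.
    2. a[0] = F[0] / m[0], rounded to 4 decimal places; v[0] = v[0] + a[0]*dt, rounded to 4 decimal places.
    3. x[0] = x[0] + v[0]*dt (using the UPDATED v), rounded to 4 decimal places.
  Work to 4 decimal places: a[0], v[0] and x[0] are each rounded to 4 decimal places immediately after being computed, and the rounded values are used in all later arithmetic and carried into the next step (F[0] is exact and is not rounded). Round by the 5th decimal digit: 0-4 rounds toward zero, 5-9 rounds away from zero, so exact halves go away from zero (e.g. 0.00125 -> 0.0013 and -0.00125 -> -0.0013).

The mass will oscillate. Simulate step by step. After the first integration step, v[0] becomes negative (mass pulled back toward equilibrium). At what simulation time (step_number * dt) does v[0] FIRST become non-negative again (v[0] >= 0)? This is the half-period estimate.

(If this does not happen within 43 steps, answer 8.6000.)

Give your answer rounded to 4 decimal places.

Step 0: x=[8.2000] v=[0.0000]
Step 1: x=[8.0977] v=[-0.5113]
Step 2: x=[7.8969] v=[-1.0039]
Step 3: x=[7.6049] v=[-1.4599]
Step 4: x=[7.2324] v=[-1.8625]
Step 5: x=[6.7930] v=[-2.1971]
Step 6: x=[6.3027] v=[-2.4515]
Step 7: x=[5.7794] v=[-2.6163]
Step 8: x=[5.2423] v=[-2.6856]
Step 9: x=[4.7109] v=[-2.6568]
Step 10: x=[4.2047] v=[-2.5310]
Step 11: x=[3.7422] v=[-2.3127]
Step 12: x=[3.3402] v=[-2.0100]
Step 13: x=[3.0134] v=[-1.6339]
Step 14: x=[2.7738] v=[-1.1981]
Step 15: x=[2.6301] v=[-0.7185]
Step 16: x=[2.5876] v=[-0.2127]
Step 17: x=[2.6478] v=[0.3009]
First v>=0 after going negative at step 17, time=3.4000

Answer: 3.4000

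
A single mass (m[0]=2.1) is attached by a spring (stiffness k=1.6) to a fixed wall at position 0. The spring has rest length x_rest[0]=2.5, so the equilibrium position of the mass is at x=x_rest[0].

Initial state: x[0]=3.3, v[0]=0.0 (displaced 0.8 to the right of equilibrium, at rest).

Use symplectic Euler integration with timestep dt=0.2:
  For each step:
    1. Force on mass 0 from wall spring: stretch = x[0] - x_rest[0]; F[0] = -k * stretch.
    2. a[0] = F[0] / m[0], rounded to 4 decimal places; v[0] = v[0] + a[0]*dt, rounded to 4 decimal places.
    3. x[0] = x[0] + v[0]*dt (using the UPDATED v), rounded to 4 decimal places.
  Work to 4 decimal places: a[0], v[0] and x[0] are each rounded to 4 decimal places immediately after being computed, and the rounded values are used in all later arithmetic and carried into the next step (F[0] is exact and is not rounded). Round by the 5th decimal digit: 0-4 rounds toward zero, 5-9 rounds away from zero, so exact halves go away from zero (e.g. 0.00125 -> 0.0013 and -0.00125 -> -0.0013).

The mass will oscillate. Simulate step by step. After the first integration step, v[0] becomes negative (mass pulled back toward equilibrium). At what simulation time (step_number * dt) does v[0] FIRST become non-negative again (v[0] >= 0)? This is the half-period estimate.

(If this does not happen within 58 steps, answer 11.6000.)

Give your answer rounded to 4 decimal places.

Answer: 3.6000

Derivation:
Step 0: x=[3.3000] v=[0.0000]
Step 1: x=[3.2756] v=[-0.1219]
Step 2: x=[3.2276] v=[-0.2401]
Step 3: x=[3.1574] v=[-0.3510]
Step 4: x=[3.0672] v=[-0.4512]
Step 5: x=[2.9597] v=[-0.5376]
Step 6: x=[2.8382] v=[-0.6076]
Step 7: x=[2.7064] v=[-0.6591]
Step 8: x=[2.5683] v=[-0.6906]
Step 9: x=[2.4281] v=[-0.7010]
Step 10: x=[2.2901] v=[-0.6900]
Step 11: x=[2.1585] v=[-0.6580]
Step 12: x=[2.0373] v=[-0.6060]
Step 13: x=[1.9302] v=[-0.5355]
Step 14: x=[1.8405] v=[-0.4487]
Step 15: x=[1.7709] v=[-0.3482]
Step 16: x=[1.7235] v=[-0.2371]
Step 17: x=[1.6997] v=[-0.1188]
Step 18: x=[1.7003] v=[0.0032]
First v>=0 after going negative at step 18, time=3.6000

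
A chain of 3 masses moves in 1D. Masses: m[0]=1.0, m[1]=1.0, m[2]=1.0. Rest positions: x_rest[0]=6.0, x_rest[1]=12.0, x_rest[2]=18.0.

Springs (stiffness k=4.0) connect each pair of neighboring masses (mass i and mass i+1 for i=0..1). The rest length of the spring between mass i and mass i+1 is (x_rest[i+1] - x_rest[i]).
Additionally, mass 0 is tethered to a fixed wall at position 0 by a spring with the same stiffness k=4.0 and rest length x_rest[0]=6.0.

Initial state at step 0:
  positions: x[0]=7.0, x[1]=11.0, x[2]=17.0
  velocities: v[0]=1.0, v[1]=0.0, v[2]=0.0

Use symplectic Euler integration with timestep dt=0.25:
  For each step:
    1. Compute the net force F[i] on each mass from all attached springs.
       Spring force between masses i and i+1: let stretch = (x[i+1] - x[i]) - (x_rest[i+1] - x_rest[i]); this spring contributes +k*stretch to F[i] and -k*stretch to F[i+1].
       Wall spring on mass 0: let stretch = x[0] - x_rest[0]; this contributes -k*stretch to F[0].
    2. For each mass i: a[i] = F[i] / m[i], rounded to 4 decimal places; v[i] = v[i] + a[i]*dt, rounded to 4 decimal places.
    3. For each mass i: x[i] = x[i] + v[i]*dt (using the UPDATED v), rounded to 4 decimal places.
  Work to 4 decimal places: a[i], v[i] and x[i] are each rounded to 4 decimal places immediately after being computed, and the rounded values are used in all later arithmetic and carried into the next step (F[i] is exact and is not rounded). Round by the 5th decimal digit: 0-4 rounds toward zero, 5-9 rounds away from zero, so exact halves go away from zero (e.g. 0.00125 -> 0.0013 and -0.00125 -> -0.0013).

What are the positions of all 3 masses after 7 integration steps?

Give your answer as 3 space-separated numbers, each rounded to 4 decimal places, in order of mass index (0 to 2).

Answer: 6.4905 11.5444 18.7888

Derivation:
Step 0: x=[7.0000 11.0000 17.0000] v=[1.0000 0.0000 0.0000]
Step 1: x=[6.5000 11.5000 17.0000] v=[-2.0000 2.0000 0.0000]
Step 2: x=[5.6250 12.1250 17.1250] v=[-3.5000 2.5000 0.5000]
Step 3: x=[4.9688 12.3750 17.5000] v=[-2.6250 1.0000 1.5000]
Step 4: x=[4.9219 12.0547 18.0938] v=[-0.1876 -1.2812 2.3750]
Step 5: x=[5.4277 11.4610 18.6778] v=[2.0233 -2.3749 2.3359]
Step 6: x=[6.0849 11.1632 18.9576] v=[2.6289 -1.1914 1.1191]
Step 7: x=[6.4905 11.5444 18.7888] v=[1.6223 1.5247 -0.6753]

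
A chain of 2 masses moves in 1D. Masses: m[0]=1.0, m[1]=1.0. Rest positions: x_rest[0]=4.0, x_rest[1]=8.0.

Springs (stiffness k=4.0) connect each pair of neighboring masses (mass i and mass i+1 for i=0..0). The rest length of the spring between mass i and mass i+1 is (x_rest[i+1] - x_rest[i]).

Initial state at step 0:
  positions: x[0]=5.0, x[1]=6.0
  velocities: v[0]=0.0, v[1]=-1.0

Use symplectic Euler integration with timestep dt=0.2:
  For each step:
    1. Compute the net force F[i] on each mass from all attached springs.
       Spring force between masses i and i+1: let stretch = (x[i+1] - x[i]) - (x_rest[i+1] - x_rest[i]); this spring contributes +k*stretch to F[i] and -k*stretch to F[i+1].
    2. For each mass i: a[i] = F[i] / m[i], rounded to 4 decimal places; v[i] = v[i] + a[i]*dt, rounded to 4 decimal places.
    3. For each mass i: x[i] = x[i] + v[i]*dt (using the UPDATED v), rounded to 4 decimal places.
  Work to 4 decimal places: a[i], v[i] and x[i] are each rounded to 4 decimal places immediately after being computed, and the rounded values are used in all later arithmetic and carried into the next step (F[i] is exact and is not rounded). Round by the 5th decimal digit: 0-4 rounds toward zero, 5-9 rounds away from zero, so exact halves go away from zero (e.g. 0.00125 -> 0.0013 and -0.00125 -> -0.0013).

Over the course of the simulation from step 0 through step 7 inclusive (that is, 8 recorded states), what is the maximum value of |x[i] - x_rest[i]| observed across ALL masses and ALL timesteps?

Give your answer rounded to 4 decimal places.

Step 0: x=[5.0000 6.0000] v=[0.0000 -1.0000]
Step 1: x=[4.5200 6.2800] v=[-2.4000 1.4000]
Step 2: x=[3.6816 6.9184] v=[-4.1920 3.1920]
Step 3: x=[2.7211 7.6789] v=[-4.8026 3.8026]
Step 4: x=[1.9138 8.2862] v=[-4.0364 3.0364]
Step 5: x=[1.4861 8.5139] v=[-2.1385 1.1385]
Step 6: x=[1.5428 8.2572] v=[0.2837 -1.2837]
Step 7: x=[2.0338 7.5662] v=[2.4552 -3.4552]
Max displacement = 2.5139

Answer: 2.5139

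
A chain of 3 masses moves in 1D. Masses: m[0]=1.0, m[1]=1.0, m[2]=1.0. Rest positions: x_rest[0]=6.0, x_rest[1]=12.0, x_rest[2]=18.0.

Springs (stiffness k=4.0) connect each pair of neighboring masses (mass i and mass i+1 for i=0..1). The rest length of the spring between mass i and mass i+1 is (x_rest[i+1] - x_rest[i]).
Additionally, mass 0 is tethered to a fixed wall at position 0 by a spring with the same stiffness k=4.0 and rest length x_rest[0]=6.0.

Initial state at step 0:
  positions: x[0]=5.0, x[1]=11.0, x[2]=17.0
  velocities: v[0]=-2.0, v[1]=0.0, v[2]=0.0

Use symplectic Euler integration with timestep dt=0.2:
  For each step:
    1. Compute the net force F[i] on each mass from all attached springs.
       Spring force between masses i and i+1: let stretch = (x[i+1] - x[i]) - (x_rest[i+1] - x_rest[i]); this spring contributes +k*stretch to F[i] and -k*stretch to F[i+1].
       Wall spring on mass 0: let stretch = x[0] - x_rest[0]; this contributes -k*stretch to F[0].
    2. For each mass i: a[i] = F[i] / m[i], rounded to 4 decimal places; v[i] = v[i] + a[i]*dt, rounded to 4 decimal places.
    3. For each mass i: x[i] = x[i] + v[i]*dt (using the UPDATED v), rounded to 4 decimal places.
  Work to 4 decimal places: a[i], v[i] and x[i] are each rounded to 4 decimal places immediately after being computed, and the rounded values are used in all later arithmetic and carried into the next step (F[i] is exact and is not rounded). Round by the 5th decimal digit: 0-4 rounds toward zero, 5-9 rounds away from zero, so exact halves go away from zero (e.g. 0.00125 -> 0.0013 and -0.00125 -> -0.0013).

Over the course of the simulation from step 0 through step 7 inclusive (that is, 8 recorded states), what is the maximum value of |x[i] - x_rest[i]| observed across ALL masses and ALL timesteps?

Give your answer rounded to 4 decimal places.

Answer: 1.2432

Derivation:
Step 0: x=[5.0000 11.0000 17.0000] v=[-2.0000 0.0000 0.0000]
Step 1: x=[4.7600 11.0000 17.0000] v=[-1.2000 0.0000 0.0000]
Step 2: x=[4.7568 10.9616 17.0000] v=[-0.0160 -0.1920 0.0000]
Step 3: x=[4.9853 10.8966 16.9939] v=[1.1424 -0.3251 -0.0307]
Step 4: x=[5.3619 10.8613 16.9722] v=[1.8832 -0.1763 -0.1085]
Step 5: x=[5.7605 10.9239 16.9328] v=[1.9932 0.3129 -0.1972]
Step 6: x=[6.0636 11.1218 16.8919] v=[1.5155 0.9893 -0.2043]
Step 7: x=[6.2058 11.4336 16.8878] v=[0.7112 1.5588 -0.0204]
Max displacement = 1.2432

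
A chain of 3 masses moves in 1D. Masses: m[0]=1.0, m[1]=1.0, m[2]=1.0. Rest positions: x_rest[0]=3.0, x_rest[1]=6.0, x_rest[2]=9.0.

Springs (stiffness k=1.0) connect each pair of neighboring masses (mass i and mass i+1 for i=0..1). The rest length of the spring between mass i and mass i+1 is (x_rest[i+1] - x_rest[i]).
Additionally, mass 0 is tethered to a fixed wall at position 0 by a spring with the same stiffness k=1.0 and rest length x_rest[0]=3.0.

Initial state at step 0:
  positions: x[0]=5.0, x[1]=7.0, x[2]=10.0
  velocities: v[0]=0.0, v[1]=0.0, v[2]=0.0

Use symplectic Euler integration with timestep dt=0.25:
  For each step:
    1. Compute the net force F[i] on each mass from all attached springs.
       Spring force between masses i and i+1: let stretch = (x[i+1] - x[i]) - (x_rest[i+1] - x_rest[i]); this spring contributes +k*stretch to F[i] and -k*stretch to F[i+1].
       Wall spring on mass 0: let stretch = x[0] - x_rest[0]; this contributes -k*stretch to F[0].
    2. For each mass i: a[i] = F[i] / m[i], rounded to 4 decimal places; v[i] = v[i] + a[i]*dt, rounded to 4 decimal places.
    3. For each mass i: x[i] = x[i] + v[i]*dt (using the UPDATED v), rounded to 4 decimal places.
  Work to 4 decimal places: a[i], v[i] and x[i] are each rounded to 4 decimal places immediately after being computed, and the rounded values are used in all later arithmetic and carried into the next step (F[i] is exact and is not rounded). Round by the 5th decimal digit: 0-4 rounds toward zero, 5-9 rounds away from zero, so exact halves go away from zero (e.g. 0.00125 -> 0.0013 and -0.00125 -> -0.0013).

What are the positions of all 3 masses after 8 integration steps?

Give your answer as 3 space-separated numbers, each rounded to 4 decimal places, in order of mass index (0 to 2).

Answer: 2.2278 6.7696 10.3032

Derivation:
Step 0: x=[5.0000 7.0000 10.0000] v=[0.0000 0.0000 0.0000]
Step 1: x=[4.8125 7.0625 10.0000] v=[-0.7500 0.2500 0.0000]
Step 2: x=[4.4649 7.1680 10.0039] v=[-1.3906 0.4219 0.0156]
Step 3: x=[4.0071 7.2818 10.0181] v=[-1.8311 0.4551 0.0566]
Step 4: x=[3.5036 7.3619 10.0487] v=[-2.0142 0.3205 0.1225]
Step 5: x=[3.0222 7.3688 10.0989] v=[-1.9255 0.0276 0.2008]
Step 6: x=[2.6236 7.2747 10.1660] v=[-1.5944 -0.3765 0.2683]
Step 7: x=[2.3517 7.0706 10.2399] v=[-1.0875 -0.8165 0.2955]
Step 8: x=[2.2278 6.7696 10.3032] v=[-0.4957 -1.2039 0.2532]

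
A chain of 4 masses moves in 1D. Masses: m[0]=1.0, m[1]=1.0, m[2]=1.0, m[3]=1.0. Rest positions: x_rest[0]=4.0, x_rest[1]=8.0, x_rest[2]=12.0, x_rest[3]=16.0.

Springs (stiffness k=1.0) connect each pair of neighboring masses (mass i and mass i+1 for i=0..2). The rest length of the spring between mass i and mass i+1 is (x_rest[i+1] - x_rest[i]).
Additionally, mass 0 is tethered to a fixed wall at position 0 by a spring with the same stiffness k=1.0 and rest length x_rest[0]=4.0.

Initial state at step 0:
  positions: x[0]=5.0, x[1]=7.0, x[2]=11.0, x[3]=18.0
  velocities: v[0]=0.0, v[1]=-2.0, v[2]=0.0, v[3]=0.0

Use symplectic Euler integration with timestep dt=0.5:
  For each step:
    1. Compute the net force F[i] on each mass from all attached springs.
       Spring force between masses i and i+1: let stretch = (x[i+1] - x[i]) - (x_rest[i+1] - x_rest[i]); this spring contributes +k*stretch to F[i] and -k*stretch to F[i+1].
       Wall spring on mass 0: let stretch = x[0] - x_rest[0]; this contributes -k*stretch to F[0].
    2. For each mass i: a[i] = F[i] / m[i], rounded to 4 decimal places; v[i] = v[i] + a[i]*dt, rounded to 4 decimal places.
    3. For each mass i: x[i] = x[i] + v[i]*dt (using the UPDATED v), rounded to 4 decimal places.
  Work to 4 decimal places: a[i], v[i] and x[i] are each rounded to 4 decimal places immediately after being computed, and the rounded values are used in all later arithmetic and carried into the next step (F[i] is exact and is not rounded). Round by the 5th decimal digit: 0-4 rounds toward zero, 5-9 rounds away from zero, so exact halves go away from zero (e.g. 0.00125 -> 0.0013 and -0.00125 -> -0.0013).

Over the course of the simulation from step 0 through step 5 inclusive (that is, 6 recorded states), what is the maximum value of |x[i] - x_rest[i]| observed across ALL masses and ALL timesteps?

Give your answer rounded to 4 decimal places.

Answer: 2.2148

Derivation:
Step 0: x=[5.0000 7.0000 11.0000 18.0000] v=[0.0000 -2.0000 0.0000 0.0000]
Step 1: x=[4.2500 6.5000 11.7500 17.2500] v=[-1.5000 -1.0000 1.5000 -1.5000]
Step 2: x=[3.0000 6.7500 12.5625 16.1250] v=[-2.5000 0.5000 1.6250 -2.2500]
Step 3: x=[1.9375 7.5157 12.8125 15.1094] v=[-2.1250 1.5313 0.5000 -2.0313]
Step 4: x=[1.7852 8.2110 12.3125 14.5195] v=[-0.3047 1.3906 -1.0000 -1.1798]
Step 5: x=[2.7930 8.3253 11.3389 14.3779] v=[2.0156 0.2285 -1.9473 -0.2833]
Max displacement = 2.2148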